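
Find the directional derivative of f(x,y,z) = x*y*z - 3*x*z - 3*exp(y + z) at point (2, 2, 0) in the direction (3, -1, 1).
-2*sqrt(11)/11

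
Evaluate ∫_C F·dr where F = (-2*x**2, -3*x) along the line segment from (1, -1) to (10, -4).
-1233/2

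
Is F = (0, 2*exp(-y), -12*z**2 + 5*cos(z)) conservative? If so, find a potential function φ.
Yes, F is conservative. φ = -4*z**3 + 5*sin(z) - 2*exp(-y)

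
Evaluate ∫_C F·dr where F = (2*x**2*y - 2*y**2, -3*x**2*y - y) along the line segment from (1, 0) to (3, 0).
0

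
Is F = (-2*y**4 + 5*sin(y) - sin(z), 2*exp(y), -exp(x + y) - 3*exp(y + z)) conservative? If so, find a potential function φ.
No, ∇×F = (-exp(x + y) - 3*exp(y + z), exp(x + y) - cos(z), 8*y**3 - 5*cos(y)) ≠ 0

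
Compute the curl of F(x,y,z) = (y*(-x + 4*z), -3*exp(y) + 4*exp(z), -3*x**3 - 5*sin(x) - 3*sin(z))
(-4*exp(z), 9*x**2 + 4*y + 5*cos(x), x - 4*z)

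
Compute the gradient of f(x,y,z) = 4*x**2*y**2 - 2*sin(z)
(8*x*y**2, 8*x**2*y, -2*cos(z))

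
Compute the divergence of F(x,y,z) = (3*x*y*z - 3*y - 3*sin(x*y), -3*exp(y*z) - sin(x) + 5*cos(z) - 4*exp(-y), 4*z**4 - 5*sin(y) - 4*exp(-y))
3*y*z - 3*y*cos(x*y) + 16*z**3 - 3*z*exp(y*z) + 4*exp(-y)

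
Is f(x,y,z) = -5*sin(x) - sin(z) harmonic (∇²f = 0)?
No, ∇²f = 5*sin(x) + sin(z)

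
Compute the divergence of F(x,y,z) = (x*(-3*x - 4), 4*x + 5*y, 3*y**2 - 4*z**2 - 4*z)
-6*x - 8*z - 3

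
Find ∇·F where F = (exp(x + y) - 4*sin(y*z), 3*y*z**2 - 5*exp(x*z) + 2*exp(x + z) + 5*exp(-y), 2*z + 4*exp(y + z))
((3*z**2 + exp(x + y) + 4*exp(y + z) + 2)*exp(y) - 5)*exp(-y)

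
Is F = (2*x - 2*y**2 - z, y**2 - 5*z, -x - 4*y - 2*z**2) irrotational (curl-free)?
No, ∇×F = (1, 0, 4*y)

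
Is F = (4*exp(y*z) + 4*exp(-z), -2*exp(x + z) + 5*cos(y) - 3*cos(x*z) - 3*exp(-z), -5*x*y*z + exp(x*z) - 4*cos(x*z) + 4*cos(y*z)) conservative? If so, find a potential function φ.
No, ∇×F = (-5*x*z - 3*x*sin(x*z) - 4*z*sin(y*z) + 2*exp(x + z) - 3*exp(-z), 5*y*z + 4*y*exp(y*z) - z*exp(x*z) - 4*z*sin(x*z) - 4*exp(-z), -4*z*exp(y*z) + 3*z*sin(x*z) - 2*exp(x + z)) ≠ 0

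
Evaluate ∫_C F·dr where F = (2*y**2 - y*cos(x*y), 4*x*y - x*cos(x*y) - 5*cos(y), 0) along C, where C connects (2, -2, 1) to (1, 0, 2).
-16 - 5*sin(2) - sin(4)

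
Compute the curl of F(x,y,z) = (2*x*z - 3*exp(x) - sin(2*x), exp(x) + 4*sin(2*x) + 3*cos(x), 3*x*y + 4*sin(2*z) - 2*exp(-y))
(3*x + 2*exp(-y), 2*x - 3*y, exp(x) - 3*sin(x) + 8*cos(2*x))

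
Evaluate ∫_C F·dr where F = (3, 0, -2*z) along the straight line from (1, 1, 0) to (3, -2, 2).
2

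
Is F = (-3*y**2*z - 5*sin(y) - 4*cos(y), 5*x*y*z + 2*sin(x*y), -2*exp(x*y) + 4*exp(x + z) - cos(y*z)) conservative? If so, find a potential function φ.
No, ∇×F = (-5*x*y - 2*x*exp(x*y) + z*sin(y*z), -3*y**2 + 2*y*exp(x*y) - 4*exp(x + z), 11*y*z + 2*y*cos(x*y) - 4*sin(y) + 5*cos(y)) ≠ 0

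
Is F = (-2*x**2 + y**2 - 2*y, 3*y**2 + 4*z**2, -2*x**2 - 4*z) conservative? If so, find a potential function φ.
No, ∇×F = (-8*z, 4*x, 2 - 2*y) ≠ 0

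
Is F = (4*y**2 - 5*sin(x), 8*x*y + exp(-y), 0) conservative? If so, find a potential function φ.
Yes, F is conservative. φ = 4*x*y**2 + 5*cos(x) - exp(-y)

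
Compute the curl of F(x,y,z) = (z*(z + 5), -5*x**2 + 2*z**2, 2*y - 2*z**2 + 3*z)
(2 - 4*z, 2*z + 5, -10*x)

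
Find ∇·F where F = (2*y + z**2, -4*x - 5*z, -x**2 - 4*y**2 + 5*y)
0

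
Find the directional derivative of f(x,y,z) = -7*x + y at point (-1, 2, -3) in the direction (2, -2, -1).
-16/3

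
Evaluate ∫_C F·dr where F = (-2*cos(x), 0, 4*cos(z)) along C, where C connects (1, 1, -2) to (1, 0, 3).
4*sin(3) + 4*sin(2)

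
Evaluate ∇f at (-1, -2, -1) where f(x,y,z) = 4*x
(4, 0, 0)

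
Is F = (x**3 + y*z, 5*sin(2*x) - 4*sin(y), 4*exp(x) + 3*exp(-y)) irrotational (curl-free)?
No, ∇×F = (-3*exp(-y), y - 4*exp(x), -z + 10*cos(2*x))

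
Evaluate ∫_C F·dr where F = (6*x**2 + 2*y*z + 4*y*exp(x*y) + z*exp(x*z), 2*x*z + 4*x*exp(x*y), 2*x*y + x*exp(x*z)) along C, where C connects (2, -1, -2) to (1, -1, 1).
-24 - 4*exp(-2) - exp(-4) + 4*exp(-1) + E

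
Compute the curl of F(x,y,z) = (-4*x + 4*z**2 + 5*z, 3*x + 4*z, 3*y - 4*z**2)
(-1, 8*z + 5, 3)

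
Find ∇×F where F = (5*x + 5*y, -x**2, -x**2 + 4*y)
(4, 2*x, -2*x - 5)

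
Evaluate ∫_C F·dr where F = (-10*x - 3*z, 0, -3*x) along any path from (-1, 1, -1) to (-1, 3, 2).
9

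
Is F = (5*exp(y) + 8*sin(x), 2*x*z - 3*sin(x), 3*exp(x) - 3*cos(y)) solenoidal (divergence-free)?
No, ∇·F = 8*cos(x)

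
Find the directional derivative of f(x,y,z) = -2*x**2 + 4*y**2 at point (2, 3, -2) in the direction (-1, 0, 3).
4*sqrt(10)/5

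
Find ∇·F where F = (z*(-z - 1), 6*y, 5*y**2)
6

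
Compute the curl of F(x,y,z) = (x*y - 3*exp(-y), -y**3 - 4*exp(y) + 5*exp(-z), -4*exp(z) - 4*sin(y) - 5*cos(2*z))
(-4*cos(y) + 5*exp(-z), 0, -x - 3*exp(-y))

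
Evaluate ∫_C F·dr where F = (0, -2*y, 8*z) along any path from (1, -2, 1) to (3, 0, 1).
4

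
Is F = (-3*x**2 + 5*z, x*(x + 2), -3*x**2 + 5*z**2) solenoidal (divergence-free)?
No, ∇·F = -6*x + 10*z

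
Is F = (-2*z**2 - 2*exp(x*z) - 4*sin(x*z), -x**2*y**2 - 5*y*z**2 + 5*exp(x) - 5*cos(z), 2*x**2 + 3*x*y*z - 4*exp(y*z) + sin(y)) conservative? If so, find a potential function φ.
No, ∇×F = (3*x*z + 10*y*z - 4*z*exp(y*z) - 5*sin(z) + cos(y), -2*x*exp(x*z) - 4*x*cos(x*z) - 4*x - 3*y*z - 4*z, -2*x*y**2 + 5*exp(x)) ≠ 0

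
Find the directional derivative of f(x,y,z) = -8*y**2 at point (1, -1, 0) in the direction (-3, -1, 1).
-16*sqrt(11)/11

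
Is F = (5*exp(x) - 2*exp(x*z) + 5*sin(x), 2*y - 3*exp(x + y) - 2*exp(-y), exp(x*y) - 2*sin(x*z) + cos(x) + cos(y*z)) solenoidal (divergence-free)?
No, ∇·F = -2*x*cos(x*z) - y*sin(y*z) - 2*z*exp(x*z) + 5*exp(x) - 3*exp(x + y) + 5*cos(x) + 2 + 2*exp(-y)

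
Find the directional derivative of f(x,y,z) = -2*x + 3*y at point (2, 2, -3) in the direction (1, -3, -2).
-11*sqrt(14)/14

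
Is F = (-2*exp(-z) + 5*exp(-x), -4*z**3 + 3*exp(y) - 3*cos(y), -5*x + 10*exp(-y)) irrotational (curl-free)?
No, ∇×F = (12*z**2 - 10*exp(-y), 5 + 2*exp(-z), 0)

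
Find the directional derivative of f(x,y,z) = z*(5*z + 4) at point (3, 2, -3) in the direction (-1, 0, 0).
0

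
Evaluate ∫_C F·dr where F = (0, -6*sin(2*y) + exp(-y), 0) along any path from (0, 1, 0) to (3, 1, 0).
0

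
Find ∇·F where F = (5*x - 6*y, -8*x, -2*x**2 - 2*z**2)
5 - 4*z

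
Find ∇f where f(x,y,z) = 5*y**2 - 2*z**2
(0, 10*y, -4*z)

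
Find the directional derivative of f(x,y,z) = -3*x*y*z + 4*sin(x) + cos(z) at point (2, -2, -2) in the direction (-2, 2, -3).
sqrt(17)*(-3*sin(2) - 8*cos(2) + 12)/17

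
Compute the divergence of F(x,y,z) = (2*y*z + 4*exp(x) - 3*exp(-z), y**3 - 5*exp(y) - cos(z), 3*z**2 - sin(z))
3*y**2 + 6*z + 4*exp(x) - 5*exp(y) - cos(z)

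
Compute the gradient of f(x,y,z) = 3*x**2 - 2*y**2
(6*x, -4*y, 0)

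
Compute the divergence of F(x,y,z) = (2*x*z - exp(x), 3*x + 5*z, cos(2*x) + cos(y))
2*z - exp(x)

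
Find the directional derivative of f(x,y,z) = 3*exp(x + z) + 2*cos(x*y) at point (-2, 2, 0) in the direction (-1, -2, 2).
4*sin(4)/3 + exp(-2)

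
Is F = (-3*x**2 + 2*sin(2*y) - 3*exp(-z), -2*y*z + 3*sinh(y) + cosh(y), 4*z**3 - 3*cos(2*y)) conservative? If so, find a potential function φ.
No, ∇×F = (2*y + 6*sin(2*y), 3*exp(-z), -4*cos(2*y)) ≠ 0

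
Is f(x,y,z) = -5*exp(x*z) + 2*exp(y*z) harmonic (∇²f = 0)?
No, ∇²f = -5*x**2*exp(x*z) + 2*y**2*exp(y*z) - 5*z**2*exp(x*z) + 2*z**2*exp(y*z)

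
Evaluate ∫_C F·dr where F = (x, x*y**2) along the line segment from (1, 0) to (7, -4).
-280/3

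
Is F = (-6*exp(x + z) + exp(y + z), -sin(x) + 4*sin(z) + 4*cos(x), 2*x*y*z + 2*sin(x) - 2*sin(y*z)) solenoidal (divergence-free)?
No, ∇·F = 2*x*y - 2*y*cos(y*z) - 6*exp(x + z)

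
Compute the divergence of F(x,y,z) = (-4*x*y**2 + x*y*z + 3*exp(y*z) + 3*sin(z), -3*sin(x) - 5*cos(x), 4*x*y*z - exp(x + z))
4*x*y - 4*y**2 + y*z - exp(x + z)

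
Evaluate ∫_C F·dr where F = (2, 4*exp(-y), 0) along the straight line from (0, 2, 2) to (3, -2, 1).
6 - 8*sinh(2)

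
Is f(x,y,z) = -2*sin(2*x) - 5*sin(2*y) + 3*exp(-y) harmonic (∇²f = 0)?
No, ∇²f = 8*sin(2*x) + 20*sin(2*y) + 3*exp(-y)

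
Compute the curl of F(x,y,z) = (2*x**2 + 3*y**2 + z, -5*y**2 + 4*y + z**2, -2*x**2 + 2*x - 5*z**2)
(-2*z, 4*x - 1, -6*y)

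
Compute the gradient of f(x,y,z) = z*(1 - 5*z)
(0, 0, 1 - 10*z)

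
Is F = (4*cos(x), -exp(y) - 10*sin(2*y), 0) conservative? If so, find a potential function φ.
Yes, F is conservative. φ = -exp(y) + 4*sin(x) + 5*cos(2*y)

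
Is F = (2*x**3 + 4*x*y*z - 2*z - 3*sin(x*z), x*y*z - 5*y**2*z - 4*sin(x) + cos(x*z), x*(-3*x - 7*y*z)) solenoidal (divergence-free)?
No, ∇·F = 6*x**2 - 7*x*y + x*z - 6*y*z - 3*z*cos(x*z)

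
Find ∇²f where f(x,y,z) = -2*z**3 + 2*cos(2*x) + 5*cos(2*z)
-12*z - 8*cos(2*x) - 20*cos(2*z)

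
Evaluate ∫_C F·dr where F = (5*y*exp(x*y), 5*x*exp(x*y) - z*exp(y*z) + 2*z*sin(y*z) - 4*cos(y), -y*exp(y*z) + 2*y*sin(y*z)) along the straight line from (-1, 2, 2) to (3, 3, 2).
-exp(6) - 2*cos(6) + 2*cos(4) - 5*exp(-2) - 4*sin(3) + 4*sin(2) + exp(4) + 5*exp(9)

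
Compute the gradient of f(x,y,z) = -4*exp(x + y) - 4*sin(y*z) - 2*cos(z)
(-4*exp(x + y), -4*z*cos(y*z) - 4*exp(x + y), -4*y*cos(y*z) + 2*sin(z))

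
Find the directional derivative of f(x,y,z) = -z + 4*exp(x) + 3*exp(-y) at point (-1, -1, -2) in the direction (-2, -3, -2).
sqrt(17)*(-8 + E*(2 + 9*E))*exp(-1)/17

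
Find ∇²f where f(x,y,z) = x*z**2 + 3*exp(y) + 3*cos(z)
2*x + 3*exp(y) - 3*cos(z)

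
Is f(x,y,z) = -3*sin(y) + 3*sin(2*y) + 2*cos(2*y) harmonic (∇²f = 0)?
No, ∇²f = 3*sin(y) - 12*sin(2*y) - 8*cos(2*y)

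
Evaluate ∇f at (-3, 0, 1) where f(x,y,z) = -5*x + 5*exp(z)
(-5, 0, 5*E)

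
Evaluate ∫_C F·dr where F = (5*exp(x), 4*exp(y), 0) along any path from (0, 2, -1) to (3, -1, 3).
-4*exp(2) - 5 + 4*exp(-1) + 5*exp(3)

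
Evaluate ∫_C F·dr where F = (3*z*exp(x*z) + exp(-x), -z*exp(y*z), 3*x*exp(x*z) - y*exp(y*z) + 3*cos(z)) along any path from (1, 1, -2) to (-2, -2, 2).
-exp(2) - 2*exp(-2) + 2*exp(-4) + exp(-1) + 6*sin(2)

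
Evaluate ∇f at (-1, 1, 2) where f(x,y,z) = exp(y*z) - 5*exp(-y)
(0, (5 + 2*exp(3))*exp(-1), exp(2))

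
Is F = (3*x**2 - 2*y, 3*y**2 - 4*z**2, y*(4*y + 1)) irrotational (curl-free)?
No, ∇×F = (8*y + 8*z + 1, 0, 2)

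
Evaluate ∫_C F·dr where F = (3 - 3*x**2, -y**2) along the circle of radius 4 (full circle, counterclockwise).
0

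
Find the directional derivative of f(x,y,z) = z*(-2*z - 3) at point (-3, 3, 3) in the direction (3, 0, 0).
0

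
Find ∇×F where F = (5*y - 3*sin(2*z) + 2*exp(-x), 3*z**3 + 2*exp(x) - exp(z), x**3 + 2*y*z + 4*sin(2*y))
(-9*z**2 + 2*z + exp(z) + 8*cos(2*y), -3*x**2 - 6*cos(2*z), 2*exp(x) - 5)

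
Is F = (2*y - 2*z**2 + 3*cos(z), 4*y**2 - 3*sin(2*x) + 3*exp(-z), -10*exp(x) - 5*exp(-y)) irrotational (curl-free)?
No, ∇×F = (3*exp(-z) + 5*exp(-y), -4*z + 10*exp(x) - 3*sin(z), -6*cos(2*x) - 2)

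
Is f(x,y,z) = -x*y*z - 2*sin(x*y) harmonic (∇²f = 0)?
No, ∇²f = 2*(x**2 + y**2)*sin(x*y)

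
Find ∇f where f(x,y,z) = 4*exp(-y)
(0, -4*exp(-y), 0)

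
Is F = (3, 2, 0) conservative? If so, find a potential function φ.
Yes, F is conservative. φ = 3*x + 2*y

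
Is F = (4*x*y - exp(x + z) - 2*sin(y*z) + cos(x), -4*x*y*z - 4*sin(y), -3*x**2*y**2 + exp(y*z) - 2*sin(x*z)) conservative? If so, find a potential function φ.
No, ∇×F = (-6*x**2*y + 4*x*y + z*exp(y*z), 6*x*y**2 - 2*y*cos(y*z) + 2*z*cos(x*z) - exp(x + z), -4*x - 4*y*z + 2*z*cos(y*z)) ≠ 0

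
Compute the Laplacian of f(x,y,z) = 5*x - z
0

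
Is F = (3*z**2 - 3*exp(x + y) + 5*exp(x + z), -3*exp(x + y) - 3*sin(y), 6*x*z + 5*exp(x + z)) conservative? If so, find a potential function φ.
Yes, F is conservative. φ = 3*x*z**2 - 3*exp(x + y) + 5*exp(x + z) + 3*cos(y)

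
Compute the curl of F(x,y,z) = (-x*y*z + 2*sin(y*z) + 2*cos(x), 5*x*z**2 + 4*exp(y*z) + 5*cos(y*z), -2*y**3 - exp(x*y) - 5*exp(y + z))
(-10*x*z - x*exp(x*y) - 6*y**2 - 4*y*exp(y*z) + 5*y*sin(y*z) - 5*exp(y + z), y*(-x + exp(x*y) + 2*cos(y*z)), z*(x + 5*z - 2*cos(y*z)))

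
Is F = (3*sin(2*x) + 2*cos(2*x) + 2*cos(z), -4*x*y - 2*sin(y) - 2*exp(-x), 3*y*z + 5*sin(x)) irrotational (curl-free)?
No, ∇×F = (3*z, -2*sin(z) - 5*cos(x), -4*y + 2*exp(-x))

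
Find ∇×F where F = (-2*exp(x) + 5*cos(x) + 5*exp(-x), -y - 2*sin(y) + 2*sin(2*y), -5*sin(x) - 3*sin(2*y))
(-6*cos(2*y), 5*cos(x), 0)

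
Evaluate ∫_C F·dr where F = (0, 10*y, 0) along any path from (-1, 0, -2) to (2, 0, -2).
0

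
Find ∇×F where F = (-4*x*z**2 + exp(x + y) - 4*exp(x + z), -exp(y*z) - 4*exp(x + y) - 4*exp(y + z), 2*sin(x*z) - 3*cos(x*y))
(3*x*sin(x*y) + y*exp(y*z) + 4*exp(y + z), -8*x*z - 3*y*sin(x*y) - 2*z*cos(x*z) - 4*exp(x + z), -5*exp(x + y))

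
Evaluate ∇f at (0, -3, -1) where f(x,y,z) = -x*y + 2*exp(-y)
(3, -2*exp(3), 0)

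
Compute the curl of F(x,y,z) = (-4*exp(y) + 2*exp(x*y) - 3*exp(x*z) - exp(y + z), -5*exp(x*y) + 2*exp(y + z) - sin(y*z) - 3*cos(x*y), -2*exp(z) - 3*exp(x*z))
(y*cos(y*z) - 2*exp(y + z), -3*x*exp(x*z) + 3*z*exp(x*z) - exp(y + z), -2*x*exp(x*y) - 5*y*exp(x*y) + 3*y*sin(x*y) + 4*exp(y) + exp(y + z))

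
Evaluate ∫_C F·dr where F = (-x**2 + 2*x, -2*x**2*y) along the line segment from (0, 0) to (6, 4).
-324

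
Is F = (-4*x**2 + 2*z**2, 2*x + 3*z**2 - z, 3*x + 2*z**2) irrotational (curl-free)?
No, ∇×F = (1 - 6*z, 4*z - 3, 2)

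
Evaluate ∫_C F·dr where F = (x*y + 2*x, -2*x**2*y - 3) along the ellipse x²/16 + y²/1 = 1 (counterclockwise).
0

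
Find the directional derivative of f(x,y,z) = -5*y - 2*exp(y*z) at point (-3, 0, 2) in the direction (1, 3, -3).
-27*sqrt(19)/19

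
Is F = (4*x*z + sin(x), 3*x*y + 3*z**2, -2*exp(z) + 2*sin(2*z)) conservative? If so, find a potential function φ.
No, ∇×F = (-6*z, 4*x, 3*y) ≠ 0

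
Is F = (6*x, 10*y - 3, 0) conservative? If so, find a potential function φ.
Yes, F is conservative. φ = 3*x**2 + 5*y**2 - 3*y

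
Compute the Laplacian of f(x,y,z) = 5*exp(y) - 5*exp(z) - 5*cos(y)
5*exp(y) - 5*exp(z) + 5*cos(y)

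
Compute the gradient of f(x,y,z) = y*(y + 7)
(0, 2*y + 7, 0)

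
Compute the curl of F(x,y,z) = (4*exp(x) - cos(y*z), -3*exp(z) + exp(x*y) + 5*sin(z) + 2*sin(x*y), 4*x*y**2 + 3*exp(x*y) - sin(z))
(8*x*y + 3*x*exp(x*y) + 3*exp(z) - 5*cos(z), y*(-4*y - 3*exp(x*y) + sin(y*z)), y*exp(x*y) + 2*y*cos(x*y) - z*sin(y*z))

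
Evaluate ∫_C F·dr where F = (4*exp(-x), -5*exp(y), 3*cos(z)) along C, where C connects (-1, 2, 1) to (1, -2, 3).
-3*sin(1) + 3*sin(3) + 8*sinh(1) + 10*sinh(2)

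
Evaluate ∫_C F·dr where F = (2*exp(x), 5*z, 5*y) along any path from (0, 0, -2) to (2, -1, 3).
-17 + 2*exp(2)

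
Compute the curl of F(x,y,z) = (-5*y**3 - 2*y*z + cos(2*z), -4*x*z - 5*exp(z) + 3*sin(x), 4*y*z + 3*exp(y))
(4*x + 4*z + 3*exp(y) + 5*exp(z), -2*y - 2*sin(2*z), 15*y**2 - 2*z + 3*cos(x))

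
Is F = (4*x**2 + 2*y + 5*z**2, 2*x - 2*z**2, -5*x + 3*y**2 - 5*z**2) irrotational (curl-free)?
No, ∇×F = (6*y + 4*z, 10*z + 5, 0)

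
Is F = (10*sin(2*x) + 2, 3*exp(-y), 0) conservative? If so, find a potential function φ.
Yes, F is conservative. φ = 2*x - 5*cos(2*x) - 3*exp(-y)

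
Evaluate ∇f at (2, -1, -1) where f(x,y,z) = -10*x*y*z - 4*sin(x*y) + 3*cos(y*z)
(-10 + 4*cos(2), 3*sin(1) - 8*cos(2) + 20, 3*sin(1) + 20)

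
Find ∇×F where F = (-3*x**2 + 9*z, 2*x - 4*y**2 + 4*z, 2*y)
(-2, 9, 2)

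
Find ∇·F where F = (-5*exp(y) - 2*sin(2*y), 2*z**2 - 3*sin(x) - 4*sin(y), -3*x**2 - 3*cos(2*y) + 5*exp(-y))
-4*cos(y)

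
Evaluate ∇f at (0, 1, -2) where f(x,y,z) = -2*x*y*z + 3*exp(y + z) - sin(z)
(4, 3*exp(-1), -cos(2) + 3*exp(-1))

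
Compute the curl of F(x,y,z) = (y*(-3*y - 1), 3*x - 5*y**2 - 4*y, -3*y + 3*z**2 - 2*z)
(-3, 0, 6*y + 4)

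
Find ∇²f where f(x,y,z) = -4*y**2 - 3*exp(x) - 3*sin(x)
-3*exp(x) + 3*sin(x) - 8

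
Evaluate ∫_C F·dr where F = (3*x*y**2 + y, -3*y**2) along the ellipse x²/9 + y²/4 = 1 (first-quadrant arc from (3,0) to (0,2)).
-35 - 3*pi/2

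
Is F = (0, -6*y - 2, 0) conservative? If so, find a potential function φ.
Yes, F is conservative. φ = y*(-3*y - 2)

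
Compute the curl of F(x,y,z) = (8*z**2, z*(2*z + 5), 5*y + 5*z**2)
(-4*z, 16*z, 0)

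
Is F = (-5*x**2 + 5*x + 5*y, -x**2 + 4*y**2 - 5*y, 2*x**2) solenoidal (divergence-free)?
No, ∇·F = -10*x + 8*y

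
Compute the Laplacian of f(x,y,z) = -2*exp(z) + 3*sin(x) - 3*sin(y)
-2*exp(z) - 3*sin(x) + 3*sin(y)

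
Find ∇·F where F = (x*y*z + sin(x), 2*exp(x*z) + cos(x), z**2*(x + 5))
y*z + 2*z*(x + 5) + cos(x)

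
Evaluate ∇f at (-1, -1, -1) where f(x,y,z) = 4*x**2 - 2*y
(-8, -2, 0)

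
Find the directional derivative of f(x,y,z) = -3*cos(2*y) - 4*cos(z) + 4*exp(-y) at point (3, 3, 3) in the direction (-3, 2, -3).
2*sqrt(22)*(3*exp(3)*sin(6) - 3*exp(3)*sin(3) - 2)*exp(-3)/11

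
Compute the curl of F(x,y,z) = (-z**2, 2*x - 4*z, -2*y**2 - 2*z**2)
(4 - 4*y, -2*z, 2)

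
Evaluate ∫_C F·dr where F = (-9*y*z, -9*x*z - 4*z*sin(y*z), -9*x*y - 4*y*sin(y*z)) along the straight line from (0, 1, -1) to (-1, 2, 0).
4 - 4*cos(1)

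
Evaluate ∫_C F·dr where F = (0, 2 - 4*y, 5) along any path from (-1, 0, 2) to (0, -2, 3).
-7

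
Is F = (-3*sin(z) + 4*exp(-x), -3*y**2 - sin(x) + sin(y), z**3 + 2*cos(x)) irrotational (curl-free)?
No, ∇×F = (0, 2*sin(x) - 3*cos(z), -cos(x))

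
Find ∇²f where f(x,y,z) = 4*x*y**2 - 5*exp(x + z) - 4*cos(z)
8*x - 10*exp(x + z) + 4*cos(z)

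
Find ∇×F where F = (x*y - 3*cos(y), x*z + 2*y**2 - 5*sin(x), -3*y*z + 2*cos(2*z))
(-x - 3*z, 0, -x + z - 3*sin(y) - 5*cos(x))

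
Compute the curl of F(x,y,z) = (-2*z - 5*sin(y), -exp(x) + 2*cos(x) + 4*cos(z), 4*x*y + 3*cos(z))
(4*x + 4*sin(z), -4*y - 2, -exp(x) - 2*sin(x) + 5*cos(y))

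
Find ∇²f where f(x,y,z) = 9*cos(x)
-9*cos(x)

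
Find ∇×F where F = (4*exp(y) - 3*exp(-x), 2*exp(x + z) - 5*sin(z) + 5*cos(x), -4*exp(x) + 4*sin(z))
(-2*exp(x + z) + 5*cos(z), 4*exp(x), -4*exp(y) + 2*exp(x + z) - 5*sin(x))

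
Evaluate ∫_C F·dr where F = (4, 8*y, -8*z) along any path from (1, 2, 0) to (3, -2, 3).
-28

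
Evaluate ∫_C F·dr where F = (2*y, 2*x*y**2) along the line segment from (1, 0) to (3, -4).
-344/3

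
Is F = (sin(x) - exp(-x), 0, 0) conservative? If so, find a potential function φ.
Yes, F is conservative. φ = -cos(x) + exp(-x)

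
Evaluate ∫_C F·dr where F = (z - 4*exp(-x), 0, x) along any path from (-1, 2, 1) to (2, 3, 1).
-4*E + 4*exp(-2) + 3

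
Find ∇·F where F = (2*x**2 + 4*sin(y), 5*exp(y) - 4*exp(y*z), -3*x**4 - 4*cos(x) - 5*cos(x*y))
4*x - 4*z*exp(y*z) + 5*exp(y)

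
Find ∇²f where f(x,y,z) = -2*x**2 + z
-4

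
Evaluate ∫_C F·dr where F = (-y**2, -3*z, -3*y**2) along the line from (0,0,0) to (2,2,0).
-8/3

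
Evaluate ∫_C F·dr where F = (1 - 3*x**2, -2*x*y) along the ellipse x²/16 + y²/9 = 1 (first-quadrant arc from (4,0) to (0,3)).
36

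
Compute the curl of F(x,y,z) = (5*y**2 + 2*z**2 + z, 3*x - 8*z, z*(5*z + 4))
(8, 4*z + 1, 3 - 10*y)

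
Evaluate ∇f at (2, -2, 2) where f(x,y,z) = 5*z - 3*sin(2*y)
(0, -6*cos(4), 5)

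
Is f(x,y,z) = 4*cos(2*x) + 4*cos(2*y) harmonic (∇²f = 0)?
No, ∇²f = -16*cos(2*x) - 16*cos(2*y)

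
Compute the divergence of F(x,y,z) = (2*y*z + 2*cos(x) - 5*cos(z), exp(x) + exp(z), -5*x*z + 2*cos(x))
-5*x - 2*sin(x)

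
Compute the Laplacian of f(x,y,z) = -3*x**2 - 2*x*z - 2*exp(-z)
-6 - 2*exp(-z)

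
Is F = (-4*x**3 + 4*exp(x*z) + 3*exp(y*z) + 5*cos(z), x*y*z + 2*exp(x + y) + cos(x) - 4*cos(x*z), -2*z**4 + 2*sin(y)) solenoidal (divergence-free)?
No, ∇·F = -12*x**2 + x*z - 8*z**3 + 4*z*exp(x*z) + 2*exp(x + y)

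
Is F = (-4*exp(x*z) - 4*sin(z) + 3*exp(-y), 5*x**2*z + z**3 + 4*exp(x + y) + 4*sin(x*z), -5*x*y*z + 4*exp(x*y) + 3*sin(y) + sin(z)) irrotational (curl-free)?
No, ∇×F = (-5*x**2 - 5*x*z + 4*x*exp(x*y) - 4*x*cos(x*z) - 3*z**2 + 3*cos(y), -4*x*exp(x*z) + 5*y*z - 4*y*exp(x*y) - 4*cos(z), 10*x*z + 4*z*cos(x*z) + 4*exp(x + y) + 3*exp(-y))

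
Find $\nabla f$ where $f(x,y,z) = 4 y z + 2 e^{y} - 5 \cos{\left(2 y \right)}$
(0, 4*z + 2*exp(y) + 10*sin(2*y), 4*y)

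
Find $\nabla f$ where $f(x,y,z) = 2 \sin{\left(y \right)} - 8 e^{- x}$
(8*exp(-x), 2*cos(y), 0)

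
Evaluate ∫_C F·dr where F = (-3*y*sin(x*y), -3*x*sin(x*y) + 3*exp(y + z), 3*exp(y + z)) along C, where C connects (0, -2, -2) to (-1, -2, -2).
-3 + 3*cos(2)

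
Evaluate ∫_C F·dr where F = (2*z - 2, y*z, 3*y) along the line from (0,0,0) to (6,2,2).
26/3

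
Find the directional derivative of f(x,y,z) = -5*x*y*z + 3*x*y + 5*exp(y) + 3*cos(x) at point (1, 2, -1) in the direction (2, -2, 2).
-sqrt(3)*(2 + 3*sin(1) + 5*exp(2))/3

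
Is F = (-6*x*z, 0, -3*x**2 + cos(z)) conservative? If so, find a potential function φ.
Yes, F is conservative. φ = -3*x**2*z + sin(z)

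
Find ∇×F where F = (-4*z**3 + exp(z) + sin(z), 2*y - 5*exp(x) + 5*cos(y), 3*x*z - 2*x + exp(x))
(0, -12*z**2 - 3*z - exp(x) + exp(z) + cos(z) + 2, -5*exp(x))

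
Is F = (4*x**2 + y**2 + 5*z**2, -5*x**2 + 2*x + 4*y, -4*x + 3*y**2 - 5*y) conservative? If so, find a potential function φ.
No, ∇×F = (6*y - 5, 10*z + 4, -10*x - 2*y + 2) ≠ 0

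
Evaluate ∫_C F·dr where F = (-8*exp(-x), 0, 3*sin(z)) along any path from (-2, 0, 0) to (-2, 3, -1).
3 - 3*cos(1)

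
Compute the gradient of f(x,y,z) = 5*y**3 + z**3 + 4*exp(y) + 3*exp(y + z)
(0, 15*y**2 + 4*exp(y) + 3*exp(y + z), 3*z**2 + 3*exp(y + z))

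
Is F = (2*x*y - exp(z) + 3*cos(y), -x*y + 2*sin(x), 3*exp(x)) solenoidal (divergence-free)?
No, ∇·F = -x + 2*y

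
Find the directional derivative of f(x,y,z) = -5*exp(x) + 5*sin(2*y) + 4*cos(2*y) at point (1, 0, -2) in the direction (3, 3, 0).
5*sqrt(2)*(2 - E)/2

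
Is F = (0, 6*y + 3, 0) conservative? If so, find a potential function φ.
Yes, F is conservative. φ = 3*y*(y + 1)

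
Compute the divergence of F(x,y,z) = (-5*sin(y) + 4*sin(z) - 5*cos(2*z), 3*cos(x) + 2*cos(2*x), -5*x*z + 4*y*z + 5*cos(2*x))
-5*x + 4*y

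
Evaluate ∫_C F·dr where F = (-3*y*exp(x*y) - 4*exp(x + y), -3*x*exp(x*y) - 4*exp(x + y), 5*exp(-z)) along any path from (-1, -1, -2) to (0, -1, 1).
-6*cosh(1) - 3 + sinh(2) + 12*sinh(1) + 9*cosh(2)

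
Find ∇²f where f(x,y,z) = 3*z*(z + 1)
6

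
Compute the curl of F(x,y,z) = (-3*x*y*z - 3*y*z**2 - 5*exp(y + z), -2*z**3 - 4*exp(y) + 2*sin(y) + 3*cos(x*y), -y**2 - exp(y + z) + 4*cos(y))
(-2*y + 6*z**2 - exp(y + z) - 4*sin(y), -3*x*y - 6*y*z - 5*exp(y + z), 3*x*z - 3*y*sin(x*y) + 3*z**2 + 5*exp(y + z))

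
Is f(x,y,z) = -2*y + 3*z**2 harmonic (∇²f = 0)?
No, ∇²f = 6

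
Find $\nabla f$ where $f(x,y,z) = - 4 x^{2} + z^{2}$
(-8*x, 0, 2*z)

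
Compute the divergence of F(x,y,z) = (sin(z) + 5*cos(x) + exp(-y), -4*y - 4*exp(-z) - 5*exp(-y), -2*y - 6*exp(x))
-5*sin(x) - 4 + 5*exp(-y)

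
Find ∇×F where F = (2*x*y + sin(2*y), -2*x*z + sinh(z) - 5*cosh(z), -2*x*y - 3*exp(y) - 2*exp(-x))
(-3*exp(y) + 5*sinh(z) - cosh(z), 2*y - 2*exp(-x), -2*x - 2*z - 2*cos(2*y))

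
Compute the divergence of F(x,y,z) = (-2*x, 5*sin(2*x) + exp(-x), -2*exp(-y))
-2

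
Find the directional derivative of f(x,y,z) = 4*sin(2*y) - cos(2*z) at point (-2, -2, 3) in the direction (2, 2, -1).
16*cos(4)/3 - 2*sin(6)/3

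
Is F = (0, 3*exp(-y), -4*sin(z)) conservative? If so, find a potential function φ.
Yes, F is conservative. φ = 4*cos(z) - 3*exp(-y)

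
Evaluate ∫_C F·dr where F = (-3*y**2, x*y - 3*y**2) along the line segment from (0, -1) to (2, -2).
-16/3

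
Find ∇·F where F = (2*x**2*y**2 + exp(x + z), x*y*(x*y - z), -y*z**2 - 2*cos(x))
x**2*y + 4*x*y**2 + x*(x*y - z) - 2*y*z + exp(x + z)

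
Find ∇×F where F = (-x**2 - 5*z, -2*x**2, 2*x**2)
(0, -4*x - 5, -4*x)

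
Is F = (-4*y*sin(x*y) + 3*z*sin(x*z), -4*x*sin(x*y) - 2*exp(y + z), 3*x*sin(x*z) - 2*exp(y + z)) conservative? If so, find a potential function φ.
Yes, F is conservative. φ = -2*exp(y + z) + 4*cos(x*y) - 3*cos(x*z)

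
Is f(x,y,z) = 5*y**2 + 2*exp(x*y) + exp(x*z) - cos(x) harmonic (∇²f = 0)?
No, ∇²f = 2*x**2*exp(x*y) + x**2*exp(x*z) + 2*y**2*exp(x*y) + z**2*exp(x*z) + cos(x) + 10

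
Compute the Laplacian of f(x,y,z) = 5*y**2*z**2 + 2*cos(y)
10*y**2 + 10*z**2 - 2*cos(y)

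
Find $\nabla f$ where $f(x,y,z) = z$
(0, 0, 1)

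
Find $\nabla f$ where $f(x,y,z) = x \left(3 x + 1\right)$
(6*x + 1, 0, 0)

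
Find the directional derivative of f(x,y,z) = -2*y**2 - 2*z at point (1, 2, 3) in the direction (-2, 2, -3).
-10*sqrt(17)/17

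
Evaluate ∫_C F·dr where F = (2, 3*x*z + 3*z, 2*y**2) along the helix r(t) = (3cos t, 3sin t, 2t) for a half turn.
-48 + 18*pi + 27*pi**2/2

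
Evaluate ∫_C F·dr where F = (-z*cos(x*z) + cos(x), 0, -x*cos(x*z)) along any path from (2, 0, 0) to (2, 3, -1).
sin(2)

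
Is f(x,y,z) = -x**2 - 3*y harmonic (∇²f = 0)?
No, ∇²f = -2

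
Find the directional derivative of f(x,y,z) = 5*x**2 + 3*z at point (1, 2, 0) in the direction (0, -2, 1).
3*sqrt(5)/5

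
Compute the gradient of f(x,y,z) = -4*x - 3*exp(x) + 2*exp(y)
(-3*exp(x) - 4, 2*exp(y), 0)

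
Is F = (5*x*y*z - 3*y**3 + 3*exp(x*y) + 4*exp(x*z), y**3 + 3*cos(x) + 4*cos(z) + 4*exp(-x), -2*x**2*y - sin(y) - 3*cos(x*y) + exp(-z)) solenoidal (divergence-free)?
No, ∇·F = 3*y**2 + 5*y*z + 3*y*exp(x*y) + 4*z*exp(x*z) - exp(-z)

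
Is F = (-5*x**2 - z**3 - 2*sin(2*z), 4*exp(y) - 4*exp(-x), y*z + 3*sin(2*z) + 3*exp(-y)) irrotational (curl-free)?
No, ∇×F = (z - 3*exp(-y), -3*z**2 - 4*cos(2*z), 4*exp(-x))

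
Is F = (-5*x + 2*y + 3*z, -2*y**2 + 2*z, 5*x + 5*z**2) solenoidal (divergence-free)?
No, ∇·F = -4*y + 10*z - 5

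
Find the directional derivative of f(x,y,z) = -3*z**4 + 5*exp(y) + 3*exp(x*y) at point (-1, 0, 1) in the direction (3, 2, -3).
20*sqrt(22)/11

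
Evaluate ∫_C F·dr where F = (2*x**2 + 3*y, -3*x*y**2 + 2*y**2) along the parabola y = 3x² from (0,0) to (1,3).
-31/21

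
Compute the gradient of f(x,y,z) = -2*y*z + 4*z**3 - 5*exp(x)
(-5*exp(x), -2*z, -2*y + 12*z**2)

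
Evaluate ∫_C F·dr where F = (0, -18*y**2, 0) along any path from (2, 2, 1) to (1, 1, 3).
42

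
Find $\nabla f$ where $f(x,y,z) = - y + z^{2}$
(0, -1, 2*z)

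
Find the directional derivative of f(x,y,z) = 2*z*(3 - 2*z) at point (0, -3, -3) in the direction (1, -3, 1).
30*sqrt(11)/11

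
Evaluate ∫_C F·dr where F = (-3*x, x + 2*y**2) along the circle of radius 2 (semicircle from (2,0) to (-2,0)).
2*pi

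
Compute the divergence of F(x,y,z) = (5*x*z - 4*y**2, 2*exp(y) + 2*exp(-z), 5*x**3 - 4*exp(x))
5*z + 2*exp(y)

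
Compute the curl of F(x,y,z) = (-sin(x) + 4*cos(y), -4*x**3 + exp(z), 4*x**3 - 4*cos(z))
(-exp(z), -12*x**2, -12*x**2 + 4*sin(y))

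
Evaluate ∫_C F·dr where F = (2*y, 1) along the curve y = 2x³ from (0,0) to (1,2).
3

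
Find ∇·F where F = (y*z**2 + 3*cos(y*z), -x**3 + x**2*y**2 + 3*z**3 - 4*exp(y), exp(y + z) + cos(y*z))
2*x**2*y - y*sin(y*z) - 4*exp(y) + exp(y + z)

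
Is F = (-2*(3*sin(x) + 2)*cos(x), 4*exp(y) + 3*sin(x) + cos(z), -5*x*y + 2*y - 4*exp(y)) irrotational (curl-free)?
No, ∇×F = (-5*x - 4*exp(y) + sin(z) + 2, 5*y, 3*cos(x))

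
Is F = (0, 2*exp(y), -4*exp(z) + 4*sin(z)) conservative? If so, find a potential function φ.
Yes, F is conservative. φ = 2*exp(y) - 4*exp(z) - 4*cos(z)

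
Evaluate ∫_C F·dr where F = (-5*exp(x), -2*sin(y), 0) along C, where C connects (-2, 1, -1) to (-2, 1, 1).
0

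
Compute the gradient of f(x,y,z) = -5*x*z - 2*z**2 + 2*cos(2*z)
(-5*z, 0, -5*x - 4*z - 4*sin(2*z))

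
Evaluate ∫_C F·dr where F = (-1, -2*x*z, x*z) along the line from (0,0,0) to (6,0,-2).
2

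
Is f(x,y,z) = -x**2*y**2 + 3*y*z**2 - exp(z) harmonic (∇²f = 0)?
No, ∇²f = -2*x**2 - 2*y**2 + 6*y - exp(z)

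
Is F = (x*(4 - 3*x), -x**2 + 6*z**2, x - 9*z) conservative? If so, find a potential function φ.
No, ∇×F = (-12*z, -1, -2*x) ≠ 0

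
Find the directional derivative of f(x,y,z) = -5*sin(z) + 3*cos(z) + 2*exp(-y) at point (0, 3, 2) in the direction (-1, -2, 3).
sqrt(14)*(-3*(5*cos(2) + 3*sin(2))*exp(3) + 4)*exp(-3)/14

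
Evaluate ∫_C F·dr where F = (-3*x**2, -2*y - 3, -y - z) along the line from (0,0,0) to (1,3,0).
-19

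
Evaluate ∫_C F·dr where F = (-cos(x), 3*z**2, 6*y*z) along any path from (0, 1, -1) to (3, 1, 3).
24 - sin(3)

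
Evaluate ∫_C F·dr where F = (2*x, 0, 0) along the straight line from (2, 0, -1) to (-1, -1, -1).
-3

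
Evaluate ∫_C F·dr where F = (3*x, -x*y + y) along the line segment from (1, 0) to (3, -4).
4/3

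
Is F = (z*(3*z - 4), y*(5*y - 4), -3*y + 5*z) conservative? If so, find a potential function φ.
No, ∇×F = (-3, 6*z - 4, 0) ≠ 0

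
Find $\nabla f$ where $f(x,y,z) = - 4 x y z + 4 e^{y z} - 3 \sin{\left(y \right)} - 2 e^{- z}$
(-4*y*z, -4*x*z + 4*z*exp(y*z) - 3*cos(y), 2*(2*y*(-x + exp(y*z))*exp(z) + 1)*exp(-z))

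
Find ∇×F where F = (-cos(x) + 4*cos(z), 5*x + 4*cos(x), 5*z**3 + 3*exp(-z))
(0, -4*sin(z), 5 - 4*sin(x))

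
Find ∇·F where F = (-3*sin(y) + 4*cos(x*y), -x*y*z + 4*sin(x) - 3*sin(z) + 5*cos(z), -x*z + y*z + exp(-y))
-x*z - x - 4*y*sin(x*y) + y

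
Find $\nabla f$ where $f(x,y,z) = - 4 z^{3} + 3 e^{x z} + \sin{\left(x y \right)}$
(y*cos(x*y) + 3*z*exp(x*z), x*cos(x*y), 3*x*exp(x*z) - 12*z**2)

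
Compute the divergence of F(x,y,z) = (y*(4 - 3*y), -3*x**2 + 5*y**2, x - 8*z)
10*y - 8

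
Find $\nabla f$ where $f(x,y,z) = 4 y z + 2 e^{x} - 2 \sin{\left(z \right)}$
(2*exp(x), 4*z, 4*y - 2*cos(z))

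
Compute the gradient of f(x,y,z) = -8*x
(-8, 0, 0)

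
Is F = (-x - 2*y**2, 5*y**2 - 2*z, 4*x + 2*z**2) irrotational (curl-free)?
No, ∇×F = (2, -4, 4*y)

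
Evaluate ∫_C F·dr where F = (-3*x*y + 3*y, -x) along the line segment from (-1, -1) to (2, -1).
-9/2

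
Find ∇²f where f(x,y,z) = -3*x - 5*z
0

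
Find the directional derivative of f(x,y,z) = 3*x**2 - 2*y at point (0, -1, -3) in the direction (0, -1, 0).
2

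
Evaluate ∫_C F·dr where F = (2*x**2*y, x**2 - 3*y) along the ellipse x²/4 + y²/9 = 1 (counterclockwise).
-12*pi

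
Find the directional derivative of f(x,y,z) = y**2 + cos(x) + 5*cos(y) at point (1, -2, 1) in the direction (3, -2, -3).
sqrt(22)*(-10*sin(2) - 3*sin(1) + 8)/22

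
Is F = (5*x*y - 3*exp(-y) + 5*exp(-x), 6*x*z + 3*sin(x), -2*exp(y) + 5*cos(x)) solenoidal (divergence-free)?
No, ∇·F = 5*y - 5*exp(-x)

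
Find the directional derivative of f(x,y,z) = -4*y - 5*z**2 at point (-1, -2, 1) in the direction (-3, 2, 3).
-19*sqrt(22)/11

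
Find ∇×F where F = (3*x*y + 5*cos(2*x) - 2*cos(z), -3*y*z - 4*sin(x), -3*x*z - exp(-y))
(3*y + exp(-y), 3*z + 2*sin(z), -3*x - 4*cos(x))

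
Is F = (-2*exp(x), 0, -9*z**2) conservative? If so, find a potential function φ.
Yes, F is conservative. φ = -3*z**3 - 2*exp(x)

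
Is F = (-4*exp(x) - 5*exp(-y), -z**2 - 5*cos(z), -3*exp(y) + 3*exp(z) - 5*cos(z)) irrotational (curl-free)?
No, ∇×F = (2*z - 3*exp(y) - 5*sin(z), 0, -5*exp(-y))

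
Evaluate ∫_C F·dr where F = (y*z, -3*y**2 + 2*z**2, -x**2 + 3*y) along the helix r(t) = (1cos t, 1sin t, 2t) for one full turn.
2*pi*(15 - pi)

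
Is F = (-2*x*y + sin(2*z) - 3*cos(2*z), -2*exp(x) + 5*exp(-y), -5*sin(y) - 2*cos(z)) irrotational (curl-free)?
No, ∇×F = (-5*cos(y), 6*sin(2*z) + 2*cos(2*z), 2*x - 2*exp(x))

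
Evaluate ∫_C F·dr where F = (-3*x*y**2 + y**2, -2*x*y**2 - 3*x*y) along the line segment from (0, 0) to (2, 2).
-76/3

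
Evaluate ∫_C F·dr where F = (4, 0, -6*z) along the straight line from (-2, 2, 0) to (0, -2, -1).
5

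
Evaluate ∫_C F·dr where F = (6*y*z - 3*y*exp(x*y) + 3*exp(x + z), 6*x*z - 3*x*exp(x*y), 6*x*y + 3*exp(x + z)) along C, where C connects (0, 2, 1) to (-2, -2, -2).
-3*exp(4) - 45 - 3*E + 3*exp(-4)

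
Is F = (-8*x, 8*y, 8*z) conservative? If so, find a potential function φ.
Yes, F is conservative. φ = -4*x**2 + 4*y**2 + 4*z**2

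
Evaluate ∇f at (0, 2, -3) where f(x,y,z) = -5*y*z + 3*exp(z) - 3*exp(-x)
(3, 15, -10 + 3*exp(-3))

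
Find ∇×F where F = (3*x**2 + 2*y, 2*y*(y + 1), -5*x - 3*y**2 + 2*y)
(2 - 6*y, 5, -2)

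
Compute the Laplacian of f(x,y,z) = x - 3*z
0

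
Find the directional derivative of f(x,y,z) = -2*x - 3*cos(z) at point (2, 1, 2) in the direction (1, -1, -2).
sqrt(6)*(-sin(2) - 1/3)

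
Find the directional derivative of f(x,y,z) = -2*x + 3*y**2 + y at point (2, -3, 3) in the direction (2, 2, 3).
-38*sqrt(17)/17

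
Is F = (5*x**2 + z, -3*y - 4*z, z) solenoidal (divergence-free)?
No, ∇·F = 10*x - 2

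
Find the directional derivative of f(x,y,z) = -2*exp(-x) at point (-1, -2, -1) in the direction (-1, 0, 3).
-sqrt(10)*E/5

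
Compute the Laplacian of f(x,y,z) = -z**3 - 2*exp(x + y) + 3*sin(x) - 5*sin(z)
-6*z - 4*exp(x + y) - 3*sin(x) + 5*sin(z)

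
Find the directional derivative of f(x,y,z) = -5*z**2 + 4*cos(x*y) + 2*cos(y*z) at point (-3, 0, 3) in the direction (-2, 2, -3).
90*sqrt(17)/17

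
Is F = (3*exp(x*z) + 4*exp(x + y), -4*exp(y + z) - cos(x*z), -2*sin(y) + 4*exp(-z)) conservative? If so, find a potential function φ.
No, ∇×F = (-x*sin(x*z) + 4*exp(y + z) - 2*cos(y), 3*x*exp(x*z), z*sin(x*z) - 4*exp(x + y)) ≠ 0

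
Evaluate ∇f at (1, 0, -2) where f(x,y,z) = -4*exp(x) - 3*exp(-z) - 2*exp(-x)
(2*(1 - 2*exp(2))*exp(-1), 0, 3*exp(2))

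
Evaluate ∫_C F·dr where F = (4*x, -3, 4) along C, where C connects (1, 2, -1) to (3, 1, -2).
15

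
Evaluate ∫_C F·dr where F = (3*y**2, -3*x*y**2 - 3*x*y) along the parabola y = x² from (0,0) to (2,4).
-4512/35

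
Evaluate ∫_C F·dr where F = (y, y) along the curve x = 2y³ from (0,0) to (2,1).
2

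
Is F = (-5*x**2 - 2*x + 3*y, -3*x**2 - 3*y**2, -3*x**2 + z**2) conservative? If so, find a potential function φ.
No, ∇×F = (0, 6*x, -6*x - 3) ≠ 0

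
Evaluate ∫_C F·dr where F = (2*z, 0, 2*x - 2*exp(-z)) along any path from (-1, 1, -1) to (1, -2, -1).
-4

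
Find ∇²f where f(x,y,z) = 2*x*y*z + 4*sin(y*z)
-4*(y**2 + z**2)*sin(y*z)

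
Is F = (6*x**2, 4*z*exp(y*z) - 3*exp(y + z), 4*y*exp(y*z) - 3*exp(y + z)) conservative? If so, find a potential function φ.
Yes, F is conservative. φ = 2*x**3 + 4*exp(y*z) - 3*exp(y + z)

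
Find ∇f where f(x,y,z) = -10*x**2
(-20*x, 0, 0)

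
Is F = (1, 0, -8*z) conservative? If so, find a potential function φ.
Yes, F is conservative. φ = x - 4*z**2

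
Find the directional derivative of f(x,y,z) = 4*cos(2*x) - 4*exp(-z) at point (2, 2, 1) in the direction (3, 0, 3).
sqrt(2)*(2 - 4*E*sin(4))*exp(-1)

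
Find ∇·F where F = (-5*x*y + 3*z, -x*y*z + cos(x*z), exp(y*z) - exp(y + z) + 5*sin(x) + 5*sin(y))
-x*z + y*exp(y*z) - 5*y - exp(y + z)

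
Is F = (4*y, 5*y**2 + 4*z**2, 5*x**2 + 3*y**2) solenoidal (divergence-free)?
No, ∇·F = 10*y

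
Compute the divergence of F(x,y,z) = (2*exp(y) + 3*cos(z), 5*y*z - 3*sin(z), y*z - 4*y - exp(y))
y + 5*z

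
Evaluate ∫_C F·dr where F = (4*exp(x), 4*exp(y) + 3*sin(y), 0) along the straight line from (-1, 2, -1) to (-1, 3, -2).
-4*exp(2) + 3*cos(2) - 3*cos(3) + 4*exp(3)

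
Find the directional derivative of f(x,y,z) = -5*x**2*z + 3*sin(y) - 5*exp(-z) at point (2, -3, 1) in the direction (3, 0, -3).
-5*sqrt(2)*exp(-1)/2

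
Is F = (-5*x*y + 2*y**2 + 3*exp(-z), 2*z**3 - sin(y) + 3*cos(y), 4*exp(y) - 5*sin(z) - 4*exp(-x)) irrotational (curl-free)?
No, ∇×F = (-6*z**2 + 4*exp(y), -3*exp(-z) - 4*exp(-x), 5*x - 4*y)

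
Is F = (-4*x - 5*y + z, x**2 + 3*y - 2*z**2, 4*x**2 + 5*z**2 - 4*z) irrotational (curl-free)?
No, ∇×F = (4*z, 1 - 8*x, 2*x + 5)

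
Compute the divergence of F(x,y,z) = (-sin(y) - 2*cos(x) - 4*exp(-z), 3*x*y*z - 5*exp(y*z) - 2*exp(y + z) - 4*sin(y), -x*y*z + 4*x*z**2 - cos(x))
-x*y + 11*x*z - 5*z*exp(y*z) - 2*exp(y + z) + 2*sin(x) - 4*cos(y)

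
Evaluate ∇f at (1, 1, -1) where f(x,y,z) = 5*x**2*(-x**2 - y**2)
(-30, -10, 0)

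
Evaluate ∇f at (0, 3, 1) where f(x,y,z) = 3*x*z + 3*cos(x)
(3, 0, 0)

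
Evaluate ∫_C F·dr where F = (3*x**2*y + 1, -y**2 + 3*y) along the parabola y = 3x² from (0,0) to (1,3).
73/10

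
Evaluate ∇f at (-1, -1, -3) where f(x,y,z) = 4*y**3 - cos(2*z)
(0, 12, -2*sin(6))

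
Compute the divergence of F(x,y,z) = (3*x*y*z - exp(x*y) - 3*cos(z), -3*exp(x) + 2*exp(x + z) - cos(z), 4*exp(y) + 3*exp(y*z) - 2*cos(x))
y*(3*z - exp(x*y) + 3*exp(y*z))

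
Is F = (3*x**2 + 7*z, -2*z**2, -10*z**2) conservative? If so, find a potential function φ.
No, ∇×F = (4*z, 7, 0) ≠ 0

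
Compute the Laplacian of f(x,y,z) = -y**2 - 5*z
-2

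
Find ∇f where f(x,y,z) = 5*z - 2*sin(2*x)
(-4*cos(2*x), 0, 5)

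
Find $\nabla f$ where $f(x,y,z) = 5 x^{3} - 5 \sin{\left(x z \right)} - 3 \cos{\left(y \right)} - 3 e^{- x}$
(15*x**2 - 5*z*cos(x*z) + 3*exp(-x), 3*sin(y), -5*x*cos(x*z))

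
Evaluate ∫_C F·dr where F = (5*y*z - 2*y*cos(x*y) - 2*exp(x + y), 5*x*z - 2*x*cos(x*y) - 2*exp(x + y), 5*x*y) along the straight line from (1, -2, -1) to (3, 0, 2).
-2*exp(3) - 10 - 2*sin(2) + 2*exp(-1)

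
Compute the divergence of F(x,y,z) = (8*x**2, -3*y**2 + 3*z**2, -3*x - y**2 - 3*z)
16*x - 6*y - 3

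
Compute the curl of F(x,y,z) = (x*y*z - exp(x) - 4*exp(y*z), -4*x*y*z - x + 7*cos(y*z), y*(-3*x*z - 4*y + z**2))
(4*x*y - 3*x*z + 7*y*sin(y*z) - 8*y + z**2, y*(x + 3*z - 4*exp(y*z)), -x*z - 4*y*z + 4*z*exp(y*z) - 1)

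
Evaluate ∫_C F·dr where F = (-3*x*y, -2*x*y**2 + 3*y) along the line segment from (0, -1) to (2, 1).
-10/3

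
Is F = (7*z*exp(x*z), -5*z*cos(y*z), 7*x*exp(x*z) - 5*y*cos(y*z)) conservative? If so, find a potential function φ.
Yes, F is conservative. φ = 7*exp(x*z) - 5*sin(y*z)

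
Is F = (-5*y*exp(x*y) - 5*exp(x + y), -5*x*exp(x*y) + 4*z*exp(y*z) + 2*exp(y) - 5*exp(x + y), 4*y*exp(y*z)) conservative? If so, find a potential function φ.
Yes, F is conservative. φ = 2*exp(y) - 5*exp(x*y) + 4*exp(y*z) - 5*exp(x + y)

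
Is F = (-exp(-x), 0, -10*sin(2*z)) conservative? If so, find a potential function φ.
Yes, F is conservative. φ = 5*cos(2*z) + exp(-x)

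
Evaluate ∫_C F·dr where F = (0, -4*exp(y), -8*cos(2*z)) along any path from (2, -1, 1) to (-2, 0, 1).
-4 + 4*exp(-1)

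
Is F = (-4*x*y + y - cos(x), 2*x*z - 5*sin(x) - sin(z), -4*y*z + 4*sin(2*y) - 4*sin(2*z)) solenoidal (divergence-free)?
No, ∇·F = -8*y + sin(x) - 8*cos(2*z)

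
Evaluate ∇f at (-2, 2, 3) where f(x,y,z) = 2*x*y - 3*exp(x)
(4 - 3*exp(-2), -4, 0)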